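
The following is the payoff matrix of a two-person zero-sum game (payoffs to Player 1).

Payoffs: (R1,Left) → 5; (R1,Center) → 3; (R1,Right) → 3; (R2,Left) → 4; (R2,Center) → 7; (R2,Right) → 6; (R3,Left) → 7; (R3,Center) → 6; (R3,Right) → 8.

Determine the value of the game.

25/4

Row minima: R1 → 3, R2 → 4, R3 → 6; maximin = 6.
Column maxima: Left → 7, Center → 7, Right → 8; minimax = 7.
6 ≠ 7, so there is no saddle point; optimal play is mixed.
R1 is strictly dominated by R3, so Player 1 never plays it.
With R1 eliminated, Right is strictly dominated by Left (it gives Player 1 strictly more in every remaining row), so Player 2 never plays it.
On the remaining 2×2 (R2, R3 vs Left, Center):
Let Player 1 play R2 with probability p. Expected payoff against Left: 4p + 7(1−p) = −3p + 7; against Center: 7p + 6(1−p) = p + 6.
Setting these equal: −3p + 7 = p + 6 ⇒ −4p = -1 ⇒ p = 1/4, and the value is (-3)·(1/4) + 7 = 25/4.
For Player 2: with q = P(Left), equating R2's and R3's payoffs gives −3q + 7 = q + 6 ⇒ q = 1/4.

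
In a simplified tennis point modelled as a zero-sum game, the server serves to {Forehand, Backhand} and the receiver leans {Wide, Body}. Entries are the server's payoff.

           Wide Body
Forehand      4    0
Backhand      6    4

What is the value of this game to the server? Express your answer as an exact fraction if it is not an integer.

Row minima: Forehand → 0, Backhand → 4; maximin = 4.
Column maxima: Wide → 6, Body → 4; minimax = 4.
Since maximin = minimax = 4, there is a saddle point and the value is 4.

4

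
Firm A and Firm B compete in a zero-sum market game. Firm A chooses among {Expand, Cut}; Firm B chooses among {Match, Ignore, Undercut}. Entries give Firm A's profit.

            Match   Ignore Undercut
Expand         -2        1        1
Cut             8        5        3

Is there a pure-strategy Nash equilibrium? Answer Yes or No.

Yes

Row minima: Expand → -2, Cut → 3; maximin = 3.
Column maxima: Match → 8, Ignore → 5, Undercut → 3; minimax = 3.
maximin = minimax = 3, so a saddle point exists.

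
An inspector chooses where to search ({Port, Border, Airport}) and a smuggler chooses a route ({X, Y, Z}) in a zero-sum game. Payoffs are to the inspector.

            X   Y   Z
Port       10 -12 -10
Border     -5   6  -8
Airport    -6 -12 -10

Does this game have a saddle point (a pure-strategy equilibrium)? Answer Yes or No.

Row minima: Port → -12, Border → -8, Airport → -12; maximin = -8.
Column maxima: X → 10, Y → 6, Z → -8; minimax = -8.
maximin = minimax = -8, so a saddle point exists.

Yes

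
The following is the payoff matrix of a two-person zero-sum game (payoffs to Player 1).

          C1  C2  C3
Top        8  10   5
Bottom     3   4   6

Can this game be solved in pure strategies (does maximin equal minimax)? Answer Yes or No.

No

Row minima: Top → 5, Bottom → 3; maximin = 5.
Column maxima: C1 → 8, C2 → 10, C3 → 6; minimax = 6.
5 ≠ 6, so no pure-strategy equilibrium exists.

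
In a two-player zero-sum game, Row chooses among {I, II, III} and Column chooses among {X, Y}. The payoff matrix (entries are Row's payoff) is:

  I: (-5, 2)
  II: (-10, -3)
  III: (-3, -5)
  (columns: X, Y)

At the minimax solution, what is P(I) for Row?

Row minima: I → -5, II → -10, III → -5; maximin = -5.
Column maxima: X → -3, Y → 2; minimax = -3.
-5 ≠ -3, so there is no saddle point; optimal play is mixed.
II is strictly dominated by I, so Row never plays it.
On the remaining 2×2 (I, III vs X, Y):
Let Row play I with probability p. Expected payoff against X: (-5)p + (-3)(1−p) = −2p − 3; against Y: 2p + (-5)(1−p) = 7p − 5.
Setting these equal: −2p − 3 = 7p − 5 ⇒ −9p = -2 ⇒ p = 2/9, and the value is (-2)·(2/9) − 3 = -31/9.
For Column: with q = P(X), equating I's and III's payoffs gives −7q + 2 = 2q − 5 ⇒ q = 7/9.

2/9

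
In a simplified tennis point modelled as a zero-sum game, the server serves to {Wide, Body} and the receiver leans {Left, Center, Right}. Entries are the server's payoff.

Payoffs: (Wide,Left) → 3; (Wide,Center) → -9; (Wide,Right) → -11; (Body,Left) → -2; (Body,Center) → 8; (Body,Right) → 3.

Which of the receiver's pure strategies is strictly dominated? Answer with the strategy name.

Right holds the server's payoff strictly below Center in every row: -11 < -9, 3 < 8.
So Center is strictly dominated for the receiver.

Center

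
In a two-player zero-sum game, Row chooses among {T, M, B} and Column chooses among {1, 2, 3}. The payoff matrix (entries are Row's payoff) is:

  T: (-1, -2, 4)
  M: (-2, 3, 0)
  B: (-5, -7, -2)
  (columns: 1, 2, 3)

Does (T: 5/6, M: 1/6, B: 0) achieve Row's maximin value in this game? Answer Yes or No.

Yes

Against 1 this mix gives (5/6)·(-1) + (1/6)·(-2) = -7/6.
Against 2 this mix gives (5/6)·(-2) + (1/6)·3 = -7/6.
Against 3 this mix gives (5/6)·4 + (1/6)·0 = 10/3.
All of Column's active replies (1, 2) yield -7/6, and no column does worse for Row. The mix makes Column indifferent and guarantees -7/6, so it is optimal.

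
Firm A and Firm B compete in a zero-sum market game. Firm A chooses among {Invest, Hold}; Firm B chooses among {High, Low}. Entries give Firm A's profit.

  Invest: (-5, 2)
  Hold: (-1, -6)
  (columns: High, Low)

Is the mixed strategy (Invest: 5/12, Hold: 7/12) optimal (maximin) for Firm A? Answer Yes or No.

Yes

Against High this mix gives (5/12)·(-5) + (7/12)·(-1) = -8/3.
Against Low this mix gives (5/12)·2 + (7/12)·(-6) = -8/3.
All of Firm B's active replies (High, Low) yield -8/3, and no column does worse for Firm A. The mix makes Firm B indifferent and guarantees -8/3, so it is optimal.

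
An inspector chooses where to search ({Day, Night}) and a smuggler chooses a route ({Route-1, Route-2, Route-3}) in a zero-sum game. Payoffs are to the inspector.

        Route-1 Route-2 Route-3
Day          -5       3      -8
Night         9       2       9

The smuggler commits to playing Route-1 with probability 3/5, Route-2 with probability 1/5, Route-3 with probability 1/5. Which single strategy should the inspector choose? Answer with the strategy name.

Expected payoff of Day: (3/5)·(-5) + (1/5)·3 + (1/5)·(-8) = -4.
Expected payoff of Night: (3/5)·9 + (1/5)·2 + (1/5)·9 = 38/5.
The largest is 38/5, so the inspector's best response is Night.

Night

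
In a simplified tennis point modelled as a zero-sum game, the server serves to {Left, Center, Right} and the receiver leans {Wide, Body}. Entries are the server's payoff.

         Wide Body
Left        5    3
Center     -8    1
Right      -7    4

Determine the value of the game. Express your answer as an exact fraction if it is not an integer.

41/13

Row minima: Left → 3, Center → -8, Right → -7; maximin = 3.
Column maxima: Wide → 5, Body → 4; minimax = 4.
3 ≠ 4, so there is no saddle point; optimal play is mixed.
Center is strictly dominated by Left, so the server never plays it.
On the remaining 2×2 (Left, Right vs Wide, Body):
Let the server play Left with probability p. Expected payoff against Wide: 5p + (-7)(1−p) = 12p − 7; against Body: 3p + 4(1−p) = −p + 4.
Setting these equal: 12p − 7 = −p + 4 ⇒ 13p = 11 ⇒ p = 11/13, and the value is (12)·(11/13) − 7 = 41/13.
For the receiver: with q = P(Wide), equating Left's and Right's payoffs gives 2q + 3 = −11q + 4 ⇒ q = 1/13.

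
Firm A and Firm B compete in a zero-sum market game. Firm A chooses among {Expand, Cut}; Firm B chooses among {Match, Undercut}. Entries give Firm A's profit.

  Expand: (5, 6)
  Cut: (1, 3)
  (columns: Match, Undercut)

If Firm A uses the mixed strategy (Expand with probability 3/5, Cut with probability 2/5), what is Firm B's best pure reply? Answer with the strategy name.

If Firm B plays Match, Firm A's expected payoff is (3/5)·5 + (2/5)·1 = 17/5.
If Firm B plays Undercut, Firm A's expected payoff is (3/5)·6 + (2/5)·3 = 24/5.
Firm B minimizes Firm A's payoff; the smallest is 17/5, so the best response is Match.

Match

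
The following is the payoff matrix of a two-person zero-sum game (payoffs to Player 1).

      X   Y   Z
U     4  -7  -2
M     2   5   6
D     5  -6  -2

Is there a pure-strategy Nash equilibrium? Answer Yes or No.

Row minima: U → -7, M → 2, D → -6; maximin = 2.
Column maxima: X → 5, Y → 5, Z → 6; minimax = 5.
2 ≠ 5, so no pure-strategy equilibrium exists.

No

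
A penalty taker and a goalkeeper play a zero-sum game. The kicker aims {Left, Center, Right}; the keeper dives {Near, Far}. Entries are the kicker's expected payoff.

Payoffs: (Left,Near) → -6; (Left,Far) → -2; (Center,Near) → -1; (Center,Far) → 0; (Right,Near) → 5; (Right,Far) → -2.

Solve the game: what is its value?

-1/4

Row minima: Left → -6, Center → -1, Right → -2; maximin = -1.
Column maxima: Near → 5, Far → 0; minimax = 0.
-1 ≠ 0, so there is no saddle point; optimal play is mixed.
Left is strictly dominated by Center, so the kicker never plays it.
On the remaining 2×2 (Center, Right vs Near, Far):
Let the kicker play Center with probability p. Expected payoff against Near: (-1)p + 5(1−p) = −6p + 5; against Far: 0p + (-2)(1−p) = 2p − 2.
Setting these equal: −6p + 5 = 2p − 2 ⇒ −8p = -7 ⇒ p = 7/8, and the value is (-6)·(7/8) + 5 = -1/4.
For the keeper: with q = P(Near), equating Center's and Right's payoffs gives −q = 7q − 2 ⇒ q = 1/4.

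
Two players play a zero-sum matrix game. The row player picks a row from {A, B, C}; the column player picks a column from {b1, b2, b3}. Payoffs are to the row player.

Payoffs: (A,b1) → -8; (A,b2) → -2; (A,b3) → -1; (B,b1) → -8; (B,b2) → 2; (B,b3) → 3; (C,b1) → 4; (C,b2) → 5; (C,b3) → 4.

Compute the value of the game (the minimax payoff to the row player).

4

Row minima: A → -8, B → -8, C → 4; maximin = 4.
Column maxima: b1 → 4, b2 → 5, b3 → 4; minimax = 4.
Since maximin = minimax = 4, there is a saddle point and the value is 4.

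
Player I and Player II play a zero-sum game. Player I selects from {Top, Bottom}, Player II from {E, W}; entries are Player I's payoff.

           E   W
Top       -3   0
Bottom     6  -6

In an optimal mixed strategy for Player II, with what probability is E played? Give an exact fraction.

Row minima: Top → -3, Bottom → -6; maximin = -3.
Column maxima: E → 6, W → 0; minimax = 0.
-3 ≠ 0, so there is no saddle point; optimal play is mixed.
Let Player I play Top with probability p. Expected payoff against E: (-3)p + 6(1−p) = −9p + 6; against W: 0p + (-6)(1−p) = 6p − 6.
Setting these equal: −9p + 6 = 6p − 6 ⇒ −15p = -12 ⇒ p = 4/5, and the value is (-9)·(4/5) + 6 = -6/5.
For Player II: with q = P(E), equating Top's and Bottom's payoffs gives −3q = 12q − 6 ⇒ q = 2/5.

2/5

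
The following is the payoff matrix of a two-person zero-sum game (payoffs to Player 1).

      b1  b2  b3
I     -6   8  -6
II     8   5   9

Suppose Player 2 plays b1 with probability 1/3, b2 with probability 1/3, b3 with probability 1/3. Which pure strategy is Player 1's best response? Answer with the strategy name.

II

Expected payoff of I: (1/3)·(-6) + (1/3)·8 + (1/3)·(-6) = -4/3.
Expected payoff of II: (1/3)·8 + (1/3)·5 + (1/3)·9 = 22/3.
The largest is 22/3, so Player 1's best response is II.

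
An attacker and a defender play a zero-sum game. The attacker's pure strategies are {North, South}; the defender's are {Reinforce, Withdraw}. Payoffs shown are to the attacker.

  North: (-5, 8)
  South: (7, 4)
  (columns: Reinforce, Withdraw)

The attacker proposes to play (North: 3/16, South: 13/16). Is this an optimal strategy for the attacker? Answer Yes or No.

Against Reinforce this mix gives (3/16)·(-5) + (13/16)·7 = 19/4.
Against Withdraw this mix gives (3/16)·8 + (13/16)·4 = 19/4.
All of the defender's active replies (Reinforce, Withdraw) yield 19/4, and no column does worse for the attacker. The mix makes the defender indifferent and guarantees 19/4, so it is optimal.

Yes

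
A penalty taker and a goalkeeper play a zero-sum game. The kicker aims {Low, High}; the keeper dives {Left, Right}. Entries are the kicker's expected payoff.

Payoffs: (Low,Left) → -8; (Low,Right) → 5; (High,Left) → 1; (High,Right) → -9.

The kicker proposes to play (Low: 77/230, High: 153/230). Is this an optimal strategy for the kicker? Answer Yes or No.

Against Left this mix gives (77/230)·(-8) + (153/230)·1 = -463/230.
Against Right this mix gives (77/230)·5 + (153/230)·(-9) = -496/115.
The keeper will play Right, holding the kicker to -496/115. Shifting weight toward the row that does better against Right would raise this floor (the equalizing mix achieves -67/23 against both Right and Left), so the proposed strategy is not optimal.

No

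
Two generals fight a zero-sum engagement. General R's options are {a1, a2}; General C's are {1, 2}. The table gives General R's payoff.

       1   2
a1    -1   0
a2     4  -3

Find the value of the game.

-3/8

Row minima: a1 → -1, a2 → -3; maximin = -1.
Column maxima: 1 → 4, 2 → 0; minimax = 0.
-1 ≠ 0, so there is no saddle point; optimal play is mixed.
Let General R play a1 with probability p. Expected payoff against 1: (-1)p + 4(1−p) = −5p + 4; against 2: 0p + (-3)(1−p) = 3p − 3.
Setting these equal: −5p + 4 = 3p − 3 ⇒ −8p = -7 ⇒ p = 7/8, and the value is (-5)·(7/8) + 4 = -3/8.
For General C: with q = P(1), equating a1's and a2's payoffs gives −q = 7q − 3 ⇒ q = 3/8.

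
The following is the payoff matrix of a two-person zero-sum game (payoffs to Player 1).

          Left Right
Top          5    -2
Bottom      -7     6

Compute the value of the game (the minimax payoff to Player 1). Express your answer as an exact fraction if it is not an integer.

Row minima: Top → -2, Bottom → -7; maximin = -2.
Column maxima: Left → 5, Right → 6; minimax = 5.
-2 ≠ 5, so there is no saddle point; optimal play is mixed.
Let Player 1 play Top with probability p. Expected payoff against Left: 5p + (-7)(1−p) = 12p − 7; against Right: (-2)p + 6(1−p) = −8p + 6.
Setting these equal: 12p − 7 = −8p + 6 ⇒ 20p = 13 ⇒ p = 13/20, and the value is (12)·(13/20) − 7 = 4/5.
For Player 2: with q = P(Left), equating Top's and Bottom's payoffs gives 7q − 2 = −13q + 6 ⇒ q = 2/5.

4/5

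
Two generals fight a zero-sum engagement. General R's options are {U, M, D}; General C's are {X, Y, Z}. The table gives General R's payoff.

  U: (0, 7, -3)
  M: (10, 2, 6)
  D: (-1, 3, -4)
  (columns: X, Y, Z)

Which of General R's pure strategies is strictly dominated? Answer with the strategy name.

D

U gives a strictly higher payoff than D against every column: 0 > -1, 7 > 3, -3 > -4.
So D is strictly dominated and General R never plays it.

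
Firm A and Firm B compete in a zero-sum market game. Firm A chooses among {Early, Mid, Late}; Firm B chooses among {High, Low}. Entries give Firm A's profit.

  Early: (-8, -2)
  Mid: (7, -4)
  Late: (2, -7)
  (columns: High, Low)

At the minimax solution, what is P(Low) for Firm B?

15/17

Row minima: Early → -8, Mid → -4, Late → -7; maximin = -4.
Column maxima: High → 7, Low → -2; minimax = -2.
-4 ≠ -2, so there is no saddle point; optimal play is mixed.
Late is strictly dominated by Mid, so Firm A never plays it.
On the remaining 2×2 (Early, Mid vs High, Low):
Let Firm A play Early with probability p. Expected payoff against High: (-8)p + 7(1−p) = −15p + 7; against Low: (-2)p + (-4)(1−p) = 2p − 4.
Setting these equal: −15p + 7 = 2p − 4 ⇒ −17p = -11 ⇒ p = 11/17, and the value is (-15)·(11/17) + 7 = -46/17.
For Firm B: with q = P(High), equating Early's and Mid's payoffs gives −6q − 2 = 11q − 4 ⇒ q = 2/17.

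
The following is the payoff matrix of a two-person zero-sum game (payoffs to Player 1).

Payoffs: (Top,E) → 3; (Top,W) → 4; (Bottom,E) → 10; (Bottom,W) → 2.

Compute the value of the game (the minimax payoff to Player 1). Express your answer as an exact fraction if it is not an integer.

34/9

Row minima: Top → 3, Bottom → 2; maximin = 3.
Column maxima: E → 10, W → 4; minimax = 4.
3 ≠ 4, so there is no saddle point; optimal play is mixed.
Let Player 1 play Top with probability p. Expected payoff against E: 3p + 10(1−p) = −7p + 10; against W: 4p + 2(1−p) = 2p + 2.
Setting these equal: −7p + 10 = 2p + 2 ⇒ −9p = -8 ⇒ p = 8/9, and the value is (-7)·(8/9) + 10 = 34/9.
For Player 2: with q = P(E), equating Top's and Bottom's payoffs gives −q + 4 = 8q + 2 ⇒ q = 2/9.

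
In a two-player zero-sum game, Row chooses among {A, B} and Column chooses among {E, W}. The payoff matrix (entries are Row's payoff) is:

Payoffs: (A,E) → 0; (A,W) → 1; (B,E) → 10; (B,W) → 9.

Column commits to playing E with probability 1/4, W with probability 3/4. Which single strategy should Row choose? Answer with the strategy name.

B

Expected payoff of A: (1/4)·0 + (3/4)·1 = 3/4.
Expected payoff of B: (1/4)·10 + (3/4)·9 = 37/4.
The largest is 37/4, so Row's best response is B.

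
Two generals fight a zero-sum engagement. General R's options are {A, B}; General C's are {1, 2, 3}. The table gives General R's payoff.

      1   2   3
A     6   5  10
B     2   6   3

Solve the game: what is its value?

26/5

Row minima: A → 5, B → 2; maximin = 5.
Column maxima: 1 → 6, 2 → 6, 3 → 10; minimax = 6.
5 ≠ 6, so there is no saddle point; optimal play is mixed.
3 is strictly dominated by 1 (it gives General R strictly more in every row), so General C never plays it.
On the remaining 2×2 (A, B vs 1, 2):
Let General R play A with probability p. Expected payoff against 1: 6p + 2(1−p) = 4p + 2; against 2: 5p + 6(1−p) = −p + 6.
Setting these equal: 4p + 2 = −p + 6 ⇒ 5p = 4 ⇒ p = 4/5, and the value is (4)·(4/5) + 2 = 26/5.
For General C: with q = P(1), equating A's and B's payoffs gives q + 5 = −4q + 6 ⇒ q = 1/5.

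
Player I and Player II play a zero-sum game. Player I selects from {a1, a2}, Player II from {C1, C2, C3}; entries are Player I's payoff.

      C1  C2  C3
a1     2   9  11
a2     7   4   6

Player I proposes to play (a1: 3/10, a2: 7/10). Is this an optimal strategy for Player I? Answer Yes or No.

Yes

Against C1 this mix gives (3/10)·2 + (7/10)·7 = 11/2.
Against C2 this mix gives (3/10)·9 + (7/10)·4 = 11/2.
Against C3 this mix gives (3/10)·11 + (7/10)·6 = 15/2.
All of Player II's active replies (C1, C2) yield 11/2, and no column does worse for Player I. The mix makes Player II indifferent and guarantees 11/2, so it is optimal.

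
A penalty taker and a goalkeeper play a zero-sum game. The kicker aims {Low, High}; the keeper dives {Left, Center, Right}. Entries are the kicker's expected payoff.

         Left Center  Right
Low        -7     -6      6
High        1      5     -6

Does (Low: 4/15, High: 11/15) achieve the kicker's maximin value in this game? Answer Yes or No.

No

Against Left this mix gives (4/15)·(-7) + (11/15)·1 = -17/15.
Against Center this mix gives (4/15)·(-6) + (11/15)·5 = 31/15.
Against Right this mix gives (4/15)·6 + (11/15)·(-6) = -14/5.
The keeper will play Right, holding the kicker to -14/5. Shifting weight toward the row that does better against Right would raise this floor (the equalizing mix achieves -9/5 against both Right and Left), so the proposed strategy is not optimal.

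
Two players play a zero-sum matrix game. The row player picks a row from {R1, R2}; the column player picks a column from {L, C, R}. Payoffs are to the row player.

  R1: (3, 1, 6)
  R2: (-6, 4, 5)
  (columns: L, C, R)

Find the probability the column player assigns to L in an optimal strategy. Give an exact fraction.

Row minima: R1 → 1, R2 → -6; maximin = 1.
Column maxima: L → 3, C → 4, R → 6; minimax = 3.
1 ≠ 3, so there is no saddle point; optimal play is mixed.
R is strictly dominated by L (it gives the row player strictly more in every row), so the column player never plays it.
On the remaining 2×2 (R1, R2 vs L, C):
Let the row player play R1 with probability p. Expected payoff against L: 3p + (-6)(1−p) = 9p − 6; against C: 1p + 4(1−p) = −3p + 4.
Setting these equal: 9p − 6 = −3p + 4 ⇒ 12p = 10 ⇒ p = 5/6, and the value is (9)·(5/6) − 6 = 3/2.
For the column player: with q = P(L), equating R1's and R2's payoffs gives 2q + 1 = −10q + 4 ⇒ q = 1/4.

1/4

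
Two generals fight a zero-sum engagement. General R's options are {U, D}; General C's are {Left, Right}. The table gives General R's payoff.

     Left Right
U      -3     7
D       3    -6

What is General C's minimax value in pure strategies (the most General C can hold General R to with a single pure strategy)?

Column maxima: Left → 3, Right → 7.
The smallest of these is 3.

3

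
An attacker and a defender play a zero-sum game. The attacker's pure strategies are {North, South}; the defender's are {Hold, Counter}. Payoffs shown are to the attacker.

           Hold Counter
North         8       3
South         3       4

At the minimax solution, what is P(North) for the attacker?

1/6

Row minima: North → 3, South → 3; maximin = 3.
Column maxima: Hold → 8, Counter → 4; minimax = 4.
3 ≠ 4, so there is no saddle point; optimal play is mixed.
Let the attacker play North with probability p. Expected payoff against Hold: 8p + 3(1−p) = 5p + 3; against Counter: 3p + 4(1−p) = −p + 4.
Setting these equal: 5p + 3 = −p + 4 ⇒ 6p = 1 ⇒ p = 1/6, and the value is (5)·(1/6) + 3 = 23/6.
For the defender: with q = P(Hold), equating North's and South's payoffs gives 5q + 3 = −q + 4 ⇒ q = 1/6.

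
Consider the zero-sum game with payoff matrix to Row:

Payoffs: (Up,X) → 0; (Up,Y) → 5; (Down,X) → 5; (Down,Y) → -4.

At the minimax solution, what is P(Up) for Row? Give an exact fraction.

9/14

Row minima: Up → 0, Down → -4; maximin = 0.
Column maxima: X → 5, Y → 5; minimax = 5.
0 ≠ 5, so there is no saddle point; optimal play is mixed.
Let Row play Up with probability p. Expected payoff against X: 0p + 5(1−p) = −5p + 5; against Y: 5p + (-4)(1−p) = 9p − 4.
Setting these equal: −5p + 5 = 9p − 4 ⇒ −14p = -9 ⇒ p = 9/14, and the value is (-5)·(9/14) + 5 = 25/14.
For Column: with q = P(X), equating Up's and Down's payoffs gives −5q + 5 = 9q − 4 ⇒ q = 9/14.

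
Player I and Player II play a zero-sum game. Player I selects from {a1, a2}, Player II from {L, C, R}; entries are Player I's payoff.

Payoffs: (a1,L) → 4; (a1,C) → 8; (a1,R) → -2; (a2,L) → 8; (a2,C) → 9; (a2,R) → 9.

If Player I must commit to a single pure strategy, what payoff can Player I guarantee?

8

Row minima: a1 → -2, a2 → 8.
The best of these is 8.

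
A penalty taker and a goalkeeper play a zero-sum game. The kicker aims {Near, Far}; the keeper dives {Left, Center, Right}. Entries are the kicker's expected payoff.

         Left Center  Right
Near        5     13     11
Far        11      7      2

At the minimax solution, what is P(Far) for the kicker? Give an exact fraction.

Row minima: Near → 5, Far → 2; maximin = 5.
Column maxima: Left → 11, Center → 13, Right → 11; minimax = 11.
5 ≠ 11, so there is no saddle point; optimal play is mixed.
Center is strictly dominated by Right (it gives the kicker strictly more in every row), so the keeper never plays it.
On the remaining 2×2 (Near, Far vs Left, Right):
Let the kicker play Near with probability p. Expected payoff against Left: 5p + 11(1−p) = −6p + 11; against Right: 11p + 2(1−p) = 9p + 2.
Setting these equal: −6p + 11 = 9p + 2 ⇒ −15p = -9 ⇒ p = 3/5, and the value is (-6)·(3/5) + 11 = 37/5.
For the keeper: with q = P(Left), equating Near's and Far's payoffs gives −6q + 11 = 9q + 2 ⇒ q = 3/5.

2/5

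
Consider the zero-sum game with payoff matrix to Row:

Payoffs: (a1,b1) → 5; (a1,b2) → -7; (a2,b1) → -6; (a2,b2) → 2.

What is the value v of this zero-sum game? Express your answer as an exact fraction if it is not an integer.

-8/5

Row minima: a1 → -7, a2 → -6; maximin = -6.
Column maxima: b1 → 5, b2 → 2; minimax = 2.
-6 ≠ 2, so there is no saddle point; optimal play is mixed.
Let Row play a1 with probability p. Expected payoff against b1: 5p + (-6)(1−p) = 11p − 6; against b2: (-7)p + 2(1−p) = −9p + 2.
Setting these equal: 11p − 6 = −9p + 2 ⇒ 20p = 8 ⇒ p = 2/5, and the value is (11)·(2/5) − 6 = -8/5.
For Column: with q = P(b1), equating a1's and a2's payoffs gives 12q − 7 = −8q + 2 ⇒ q = 9/20.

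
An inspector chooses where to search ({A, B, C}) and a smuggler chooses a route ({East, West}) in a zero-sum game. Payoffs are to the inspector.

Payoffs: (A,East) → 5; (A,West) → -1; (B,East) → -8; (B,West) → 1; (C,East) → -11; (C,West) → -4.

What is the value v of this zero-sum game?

-1/5

Row minima: A → -1, B → -8, C → -11; maximin = -1.
Column maxima: East → 5, West → 1; minimax = 1.
-1 ≠ 1, so there is no saddle point; optimal play is mixed.
C is strictly dominated by A, so the inspector never plays it.
On the remaining 2×2 (A, B vs East, West):
Let the inspector play A with probability p. Expected payoff against East: 5p + (-8)(1−p) = 13p − 8; against West: (-1)p + 1(1−p) = −2p + 1.
Setting these equal: 13p − 8 = −2p + 1 ⇒ 15p = 9 ⇒ p = 3/5, and the value is (13)·(3/5) − 8 = -1/5.
For the smuggler: with q = P(East), equating A's and B's payoffs gives 6q − 1 = −9q + 1 ⇒ q = 2/15.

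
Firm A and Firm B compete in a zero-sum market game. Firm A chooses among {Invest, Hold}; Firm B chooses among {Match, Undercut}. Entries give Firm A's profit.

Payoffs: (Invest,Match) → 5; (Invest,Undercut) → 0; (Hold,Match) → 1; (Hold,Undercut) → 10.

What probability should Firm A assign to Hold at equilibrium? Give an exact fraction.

5/14

Row minima: Invest → 0, Hold → 1; maximin = 1.
Column maxima: Match → 5, Undercut → 10; minimax = 5.
1 ≠ 5, so there is no saddle point; optimal play is mixed.
Let Firm A play Invest with probability p. Expected payoff against Match: 5p + 1(1−p) = 4p + 1; against Undercut: 0p + 10(1−p) = −10p + 10.
Setting these equal: 4p + 1 = −10p + 10 ⇒ 14p = 9 ⇒ p = 9/14, and the value is (4)·(9/14) + 1 = 25/7.
For Firm B: with q = P(Match), equating Invest's and Hold's payoffs gives 5q = −9q + 10 ⇒ q = 5/7.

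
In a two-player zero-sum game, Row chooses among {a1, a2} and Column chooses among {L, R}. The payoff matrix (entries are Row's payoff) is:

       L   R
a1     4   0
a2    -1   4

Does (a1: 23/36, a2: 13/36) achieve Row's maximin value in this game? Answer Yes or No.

No

Against L this mix gives (23/36)·4 + (13/36)·(-1) = 79/36.
Against R this mix gives (23/36)·0 + (13/36)·4 = 13/9.
Column will play R, holding Row to 13/9. Shifting weight toward the row that does better against R would raise this floor (the equalizing mix achieves 16/9 against both R and L), so the proposed strategy is not optimal.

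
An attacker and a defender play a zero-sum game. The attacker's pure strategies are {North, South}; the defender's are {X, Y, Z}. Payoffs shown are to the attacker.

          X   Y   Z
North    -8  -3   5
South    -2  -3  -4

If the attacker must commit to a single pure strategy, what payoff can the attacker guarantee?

-4

Row minima: North → -8, South → -4.
The best of these is -4.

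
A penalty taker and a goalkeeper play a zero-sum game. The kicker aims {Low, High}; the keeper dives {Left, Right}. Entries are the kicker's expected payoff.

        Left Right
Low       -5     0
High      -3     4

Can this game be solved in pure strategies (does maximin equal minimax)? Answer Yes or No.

Yes

Row minima: Low → -5, High → -3; maximin = -3.
Column maxima: Left → -3, Right → 4; minimax = -3.
maximin = minimax = -3, so a saddle point exists.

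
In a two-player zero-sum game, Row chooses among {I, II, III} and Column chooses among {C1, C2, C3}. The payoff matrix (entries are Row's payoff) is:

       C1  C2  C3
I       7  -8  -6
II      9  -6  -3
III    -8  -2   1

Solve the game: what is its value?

Row minima: I → -8, II → -6, III → -8; maximin = -6.
Column maxima: C1 → 9, C2 → -2, C3 → 1; minimax = -2.
-6 ≠ -2, so there is no saddle point; optimal play is mixed.
I is strictly dominated by II, so Row never plays it.
C3 is strictly dominated by C2 (it gives Row strictly more in every row), so Column never plays it.
On the remaining 2×2 (II, III vs C1, C2):
Let Row play II with probability p. Expected payoff against C1: 9p + (-8)(1−p) = 17p − 8; against C2: (-6)p + (-2)(1−p) = −4p − 2.
Setting these equal: 17p − 8 = −4p − 2 ⇒ 21p = 6 ⇒ p = 2/7, and the value is (17)·(2/7) − 8 = -22/7.
For Column: with q = P(C1), equating II's and III's payoffs gives 15q − 6 = −6q − 2 ⇒ q = 4/21.

-22/7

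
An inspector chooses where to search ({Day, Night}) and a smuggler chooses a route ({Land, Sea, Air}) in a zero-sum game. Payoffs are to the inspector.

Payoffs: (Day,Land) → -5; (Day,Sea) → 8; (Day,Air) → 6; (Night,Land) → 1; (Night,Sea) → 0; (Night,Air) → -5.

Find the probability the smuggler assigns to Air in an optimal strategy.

Row minima: Day → -5, Night → -5; maximin = -5.
Column maxima: Land → 1, Sea → 8, Air → 6; minimax = 1.
-5 ≠ 1, so there is no saddle point; optimal play is mixed.
Sea is strictly dominated by Air (it gives the inspector strictly more in every row), so the smuggler never plays it.
On the remaining 2×2 (Day, Night vs Land, Air):
Let the inspector play Day with probability p. Expected payoff against Land: (-5)p + 1(1−p) = −6p + 1; against Air: 6p + (-5)(1−p) = 11p − 5.
Setting these equal: −6p + 1 = 11p − 5 ⇒ −17p = -6 ⇒ p = 6/17, and the value is (-6)·(6/17) + 1 = -19/17.
For the smuggler: with q = P(Land), equating Day's and Night's payoffs gives −11q + 6 = 6q − 5 ⇒ q = 11/17.

6/17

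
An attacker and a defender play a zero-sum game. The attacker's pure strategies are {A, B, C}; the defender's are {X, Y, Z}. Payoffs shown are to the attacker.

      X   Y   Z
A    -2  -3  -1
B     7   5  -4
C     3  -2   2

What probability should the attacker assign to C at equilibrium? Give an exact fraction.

9/13

Row minima: A → -3, B → -4, C → -2; maximin = -2.
Column maxima: X → 7, Y → 5, Z → 2; minimax = 2.
-2 ≠ 2, so there is no saddle point; optimal play is mixed.
A is strictly dominated by C, so the attacker never plays it.
X is strictly dominated by Y (it gives the attacker strictly more in every row), so the defender never plays it.
On the remaining 2×2 (B, C vs Y, Z):
Let the attacker play B with probability p. Expected payoff against Y: 5p + (-2)(1−p) = 7p − 2; against Z: (-4)p + 2(1−p) = −6p + 2.
Setting these equal: 7p − 2 = −6p + 2 ⇒ 13p = 4 ⇒ p = 4/13, and the value is (7)·(4/13) − 2 = 2/13.
For the defender: with q = P(Y), equating B's and C's payoffs gives 9q − 4 = −4q + 2 ⇒ q = 6/13.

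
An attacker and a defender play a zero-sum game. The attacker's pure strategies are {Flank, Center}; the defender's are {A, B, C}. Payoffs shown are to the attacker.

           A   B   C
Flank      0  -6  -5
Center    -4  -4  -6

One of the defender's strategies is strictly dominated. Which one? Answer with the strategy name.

A

C holds the attacker's payoff strictly below A in every row: -5 < 0, -6 < -4.
So A is strictly dominated for the defender.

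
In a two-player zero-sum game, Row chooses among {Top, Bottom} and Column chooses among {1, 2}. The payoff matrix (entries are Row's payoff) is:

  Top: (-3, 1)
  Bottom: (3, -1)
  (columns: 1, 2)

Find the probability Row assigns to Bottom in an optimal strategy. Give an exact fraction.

Row minima: Top → -3, Bottom → -1; maximin = -1.
Column maxima: 1 → 3, 2 → 1; minimax = 1.
-1 ≠ 1, so there is no saddle point; optimal play is mixed.
Let Row play Top with probability p. Expected payoff against 1: (-3)p + 3(1−p) = −6p + 3; against 2: 1p + (-1)(1−p) = 2p − 1.
Setting these equal: −6p + 3 = 2p − 1 ⇒ −8p = -4 ⇒ p = 1/2, and the value is (-6)·(1/2) + 3 = 0.
For Column: with q = P(1), equating Top's and Bottom's payoffs gives −4q + 1 = 4q − 1 ⇒ q = 1/4.

1/2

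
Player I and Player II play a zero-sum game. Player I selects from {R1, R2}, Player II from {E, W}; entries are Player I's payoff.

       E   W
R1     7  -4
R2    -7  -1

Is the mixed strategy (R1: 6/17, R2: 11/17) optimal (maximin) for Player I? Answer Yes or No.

Against E this mix gives (6/17)·7 + (11/17)·(-7) = -35/17.
Against W this mix gives (6/17)·(-4) + (11/17)·(-1) = -35/17.
All of Player II's active replies (E, W) yield -35/17, and no column does worse for Player I. The mix makes Player II indifferent and guarantees -35/17, so it is optimal.

Yes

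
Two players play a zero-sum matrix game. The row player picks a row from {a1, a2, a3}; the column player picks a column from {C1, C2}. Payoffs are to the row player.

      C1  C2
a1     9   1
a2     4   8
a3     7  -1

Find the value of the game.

Row minima: a1 → 1, a2 → 4, a3 → -1; maximin = 4.
Column maxima: C1 → 9, C2 → 8; minimax = 8.
4 ≠ 8, so there is no saddle point; optimal play is mixed.
a3 is strictly dominated by a1, so the row player never plays it.
On the remaining 2×2 (a1, a2 vs C1, C2):
Let the row player play a1 with probability p. Expected payoff against C1: 9p + 4(1−p) = 5p + 4; against C2: 1p + 8(1−p) = −7p + 8.
Setting these equal: 5p + 4 = −7p + 8 ⇒ 12p = 4 ⇒ p = 1/3, and the value is (5)·(1/3) + 4 = 17/3.
For the column player: with q = P(C1), equating a1's and a2's payoffs gives 8q + 1 = −4q + 8 ⇒ q = 7/12.

17/3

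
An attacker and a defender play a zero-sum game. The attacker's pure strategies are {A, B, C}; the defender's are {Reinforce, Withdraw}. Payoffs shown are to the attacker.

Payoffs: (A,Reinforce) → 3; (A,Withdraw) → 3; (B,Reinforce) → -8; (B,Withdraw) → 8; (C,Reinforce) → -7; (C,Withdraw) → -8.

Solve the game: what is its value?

Row minima: A → 3, B → -8, C → -8; maximin = 3.
Column maxima: Reinforce → 3, Withdraw → 8; minimax = 3.
Since maximin = minimax = 3, there is a saddle point and the value is 3.

3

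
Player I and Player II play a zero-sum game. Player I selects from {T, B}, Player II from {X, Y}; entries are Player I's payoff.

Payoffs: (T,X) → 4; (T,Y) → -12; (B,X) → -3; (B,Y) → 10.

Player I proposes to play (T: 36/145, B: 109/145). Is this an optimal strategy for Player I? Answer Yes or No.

Against X this mix gives (36/145)·4 + (109/145)·(-3) = -183/145.
Against Y this mix gives (36/145)·(-12) + (109/145)·10 = 658/145.
Player II will play X, holding Player I to -183/145. Shifting weight toward the row that does better against X would raise this floor (the equalizing mix achieves 4/29 against both X and Y), so the proposed strategy is not optimal.

No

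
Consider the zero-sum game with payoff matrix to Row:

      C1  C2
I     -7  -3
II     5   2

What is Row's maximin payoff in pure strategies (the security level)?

Row minima: I → -7, II → 2.
The best of these is 2.

2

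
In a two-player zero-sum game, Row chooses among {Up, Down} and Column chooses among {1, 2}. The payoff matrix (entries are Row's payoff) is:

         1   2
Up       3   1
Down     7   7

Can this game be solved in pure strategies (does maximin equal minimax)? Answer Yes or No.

Row minima: Up → 1, Down → 7; maximin = 7.
Column maxima: 1 → 7, 2 → 7; minimax = 7.
maximin = minimax = 7, so a saddle point exists.

Yes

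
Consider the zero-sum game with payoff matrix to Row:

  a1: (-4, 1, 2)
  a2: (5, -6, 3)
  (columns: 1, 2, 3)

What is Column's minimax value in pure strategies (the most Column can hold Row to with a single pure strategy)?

1

Column maxima: 1 → 5, 2 → 1, 3 → 3.
The smallest of these is 1.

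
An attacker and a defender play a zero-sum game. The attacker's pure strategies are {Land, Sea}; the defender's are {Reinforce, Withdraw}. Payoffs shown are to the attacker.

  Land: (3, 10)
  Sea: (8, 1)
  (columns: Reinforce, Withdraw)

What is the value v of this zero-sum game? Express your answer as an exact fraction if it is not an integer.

Row minima: Land → 3, Sea → 1; maximin = 3.
Column maxima: Reinforce → 8, Withdraw → 10; minimax = 8.
3 ≠ 8, so there is no saddle point; optimal play is mixed.
Let the attacker play Land with probability p. Expected payoff against Reinforce: 3p + 8(1−p) = −5p + 8; against Withdraw: 10p + 1(1−p) = 9p + 1.
Setting these equal: −5p + 8 = 9p + 1 ⇒ −14p = -7 ⇒ p = 1/2, and the value is (-5)·(1/2) + 8 = 11/2.
For the defender: with q = P(Reinforce), equating Land's and Sea's payoffs gives −7q + 10 = 7q + 1 ⇒ q = 9/14.

11/2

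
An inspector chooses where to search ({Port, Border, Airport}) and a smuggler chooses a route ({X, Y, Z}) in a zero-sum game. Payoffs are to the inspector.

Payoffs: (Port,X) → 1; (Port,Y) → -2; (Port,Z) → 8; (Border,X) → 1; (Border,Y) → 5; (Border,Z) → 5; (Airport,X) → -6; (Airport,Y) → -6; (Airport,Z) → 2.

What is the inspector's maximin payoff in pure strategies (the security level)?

1

Row minima: Port → -2, Border → 1, Airport → -6.
The best of these is 1.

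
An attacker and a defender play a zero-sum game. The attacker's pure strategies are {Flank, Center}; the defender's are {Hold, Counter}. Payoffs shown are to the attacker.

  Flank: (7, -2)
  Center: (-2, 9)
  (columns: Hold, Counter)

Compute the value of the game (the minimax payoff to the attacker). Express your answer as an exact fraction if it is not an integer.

Row minima: Flank → -2, Center → -2; maximin = -2.
Column maxima: Hold → 7, Counter → 9; minimax = 7.
-2 ≠ 7, so there is no saddle point; optimal play is mixed.
Let the attacker play Flank with probability p. Expected payoff against Hold: 7p + (-2)(1−p) = 9p − 2; against Counter: (-2)p + 9(1−p) = −11p + 9.
Setting these equal: 9p − 2 = −11p + 9 ⇒ 20p = 11 ⇒ p = 11/20, and the value is (9)·(11/20) − 2 = 59/20.
For the defender: with q = P(Hold), equating Flank's and Center's payoffs gives 9q − 2 = −11q + 9 ⇒ q = 11/20.

59/20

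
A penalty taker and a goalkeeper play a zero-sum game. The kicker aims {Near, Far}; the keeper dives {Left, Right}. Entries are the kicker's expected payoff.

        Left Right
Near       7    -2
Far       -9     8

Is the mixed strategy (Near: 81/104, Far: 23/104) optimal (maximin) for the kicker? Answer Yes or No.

No

Against Left this mix gives (81/104)·7 + (23/104)·(-9) = 45/13.
Against Right this mix gives (81/104)·(-2) + (23/104)·8 = 11/52.
The keeper will play Right, holding the kicker to 11/52. Shifting weight toward the row that does better against Right would raise this floor (the equalizing mix achieves 19/13 against both Right and Left), so the proposed strategy is not optimal.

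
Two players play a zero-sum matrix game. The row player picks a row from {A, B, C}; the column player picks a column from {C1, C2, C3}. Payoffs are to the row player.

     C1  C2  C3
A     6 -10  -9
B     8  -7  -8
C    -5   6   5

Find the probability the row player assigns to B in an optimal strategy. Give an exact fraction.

5/13

Row minima: A → -10, B → -8, C → -5; maximin = -5.
Column maxima: C1 → 8, C2 → 6, C3 → 5; minimax = 5.
-5 ≠ 5, so there is no saddle point; optimal play is mixed.
A is strictly dominated by B, so the row player never plays it.
With A eliminated, C2 is strictly dominated by C3 (it gives the row player strictly more in every remaining row), so the column player never plays it.
On the remaining 2×2 (B, C vs C1, C3):
Let the row player play B with probability p. Expected payoff against C1: 8p + (-5)(1−p) = 13p − 5; against C3: (-8)p + 5(1−p) = −13p + 5.
Setting these equal: 13p − 5 = −13p + 5 ⇒ 26p = 10 ⇒ p = 5/13, and the value is (13)·(5/13) − 5 = 0.
For the column player: with q = P(C1), equating B's and C's payoffs gives 16q − 8 = −10q + 5 ⇒ q = 1/2.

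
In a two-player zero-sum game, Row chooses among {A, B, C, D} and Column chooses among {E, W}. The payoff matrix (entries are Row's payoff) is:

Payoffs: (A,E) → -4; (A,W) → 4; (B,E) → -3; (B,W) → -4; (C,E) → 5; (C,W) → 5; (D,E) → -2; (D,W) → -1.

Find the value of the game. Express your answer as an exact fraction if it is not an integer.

Row minima: A → -4, B → -4, C → 5, D → -2; maximin = 5.
Column maxima: E → 5, W → 5; minimax = 5.
Since maximin = minimax = 5, there is a saddle point and the value is 5.

5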